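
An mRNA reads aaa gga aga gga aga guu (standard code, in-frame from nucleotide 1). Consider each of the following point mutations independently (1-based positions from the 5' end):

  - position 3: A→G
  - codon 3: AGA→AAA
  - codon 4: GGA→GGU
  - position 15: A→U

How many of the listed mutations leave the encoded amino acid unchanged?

Codon 1: AAA (Lys) → AAG (Lys) — synonymous.
Codon 3: AGA (Arg) → AAA (Lys) — missense.
Codon 4: GGA (Gly) → GGU (Gly) — synonymous.
Codon 5: AGA (Arg) → AGU (Ser) — missense.
Synonymous: 2 of 4.

2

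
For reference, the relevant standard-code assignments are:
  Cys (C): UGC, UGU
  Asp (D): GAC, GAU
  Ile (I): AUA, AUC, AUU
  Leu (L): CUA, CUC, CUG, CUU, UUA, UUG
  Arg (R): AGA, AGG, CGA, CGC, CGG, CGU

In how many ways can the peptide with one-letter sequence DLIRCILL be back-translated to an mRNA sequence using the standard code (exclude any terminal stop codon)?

Asp: 2 codons.
Leu: 6 codons.
Ile: 3 codons.
Arg: 6 codons.
Cys: 2 codons.
Ile: 3 codons.
Leu: 6 codons.
Leu: 6 codons.
2 × 6 × 3 × 6 × 2 × 3 × 6 × 6 = 46656.

46656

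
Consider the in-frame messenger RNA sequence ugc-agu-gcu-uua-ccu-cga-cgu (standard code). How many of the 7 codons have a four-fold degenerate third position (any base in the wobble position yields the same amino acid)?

Codon 1 UGC (Cys): third position 2-fold.
Codon 2 AGU (Ser): third position 2-fold.
Codon 3 GCU (Ala): third position 4-fold.
Codon 4 UUA (Leu): third position 2-fold.
Codon 5 CCU (Pro): third position 4-fold.
Codon 6 CGA (Arg): third position 4-fold.
Codon 7 CGU (Arg): third position 4-fold.
Four-fold degenerate third positions: 4.

4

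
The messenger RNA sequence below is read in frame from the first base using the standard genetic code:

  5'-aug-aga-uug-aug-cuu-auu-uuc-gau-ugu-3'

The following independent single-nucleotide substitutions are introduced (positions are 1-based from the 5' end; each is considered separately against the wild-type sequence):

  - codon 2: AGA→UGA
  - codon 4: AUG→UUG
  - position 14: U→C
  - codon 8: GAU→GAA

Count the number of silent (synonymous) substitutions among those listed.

Codon 2: AGA (Arg) → UGA (Stop) — nonsense.
Codon 4: AUG (Met) → UUG (Leu) — missense.
Codon 5: CUU (Leu) → CCU (Pro) — missense.
Codon 8: GAU (Asp) → GAA (Glu) — missense.
Synonymous: 0 of 4.

0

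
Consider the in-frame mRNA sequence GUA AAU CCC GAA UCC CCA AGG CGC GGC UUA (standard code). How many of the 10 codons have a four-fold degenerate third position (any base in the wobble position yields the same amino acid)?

Codon 1 GUA (Val): third position 4-fold.
Codon 2 AAU (Asn): third position 2-fold.
Codon 3 CCC (Pro): third position 4-fold.
Codon 4 GAA (Glu): third position 2-fold.
Codon 5 UCC (Ser): third position 4-fold.
Codon 6 CCA (Pro): third position 4-fold.
Codon 7 AGG (Arg): third position 2-fold.
Codon 8 CGC (Arg): third position 4-fold.
Codon 9 GGC (Gly): third position 4-fold.
Codon 10 UUA (Leu): third position 2-fold.
Four-fold degenerate third positions: 6.

6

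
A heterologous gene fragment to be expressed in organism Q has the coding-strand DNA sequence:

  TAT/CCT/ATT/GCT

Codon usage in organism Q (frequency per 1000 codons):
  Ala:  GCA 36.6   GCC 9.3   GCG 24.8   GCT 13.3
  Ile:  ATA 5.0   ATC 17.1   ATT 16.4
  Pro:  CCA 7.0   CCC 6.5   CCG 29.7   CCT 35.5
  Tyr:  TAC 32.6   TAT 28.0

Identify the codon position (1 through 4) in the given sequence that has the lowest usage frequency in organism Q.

Codon 1 TAT (Tyr): 28.0 per 1000.
Codon 2 CCT (Pro): 35.5 per 1000.
Codon 3 ATT (Ile): 16.4 per 1000.
Codon 4 GCT (Ala): 13.3 per 1000.
Lowest frequency is 13.3 at codon 4.

4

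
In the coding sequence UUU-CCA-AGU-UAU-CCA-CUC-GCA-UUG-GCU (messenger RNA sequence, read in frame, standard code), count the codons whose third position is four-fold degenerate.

Codon 1 UUU (Phe): third position 2-fold.
Codon 2 CCA (Pro): third position 4-fold.
Codon 3 AGU (Ser): third position 2-fold.
Codon 4 UAU (Tyr): third position 2-fold.
Codon 5 CCA (Pro): third position 4-fold.
Codon 6 CUC (Leu): third position 4-fold.
Codon 7 GCA (Ala): third position 4-fold.
Codon 8 UUG (Leu): third position 2-fold.
Codon 9 GCU (Ala): third position 4-fold.
Four-fold degenerate third positions: 5.

5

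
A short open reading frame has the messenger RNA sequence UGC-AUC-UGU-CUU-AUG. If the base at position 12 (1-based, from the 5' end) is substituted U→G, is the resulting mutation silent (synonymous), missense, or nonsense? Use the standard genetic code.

Position 12 falls in codon 4: CUU → Leu.
After the substitution the codon is CUG → Leu.
Both encode Leu, so the change is synonymous.

silent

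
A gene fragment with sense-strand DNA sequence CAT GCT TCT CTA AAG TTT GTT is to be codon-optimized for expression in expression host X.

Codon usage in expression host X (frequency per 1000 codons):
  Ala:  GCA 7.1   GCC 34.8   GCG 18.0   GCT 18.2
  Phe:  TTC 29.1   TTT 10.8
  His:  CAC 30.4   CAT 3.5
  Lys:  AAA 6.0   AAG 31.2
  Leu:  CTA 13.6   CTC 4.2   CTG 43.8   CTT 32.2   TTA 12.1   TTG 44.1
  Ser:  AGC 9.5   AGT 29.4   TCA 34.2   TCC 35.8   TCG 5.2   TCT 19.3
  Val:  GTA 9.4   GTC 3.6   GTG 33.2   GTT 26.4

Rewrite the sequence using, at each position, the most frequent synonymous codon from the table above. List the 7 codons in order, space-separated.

CAC GCC TCC TTG AAG TTC GTG

Codon 1 (His): best is CAC at 30.4.
Codon 2 (Ala): best is GCC at 34.8.
Codon 3 (Ser): best is TCC at 35.8.
Codon 4 (Leu): best is TTG at 44.1.
Codon 5 (Lys): best is AAG at 31.2.
Codon 6 (Phe): best is TTC at 29.1.
Codon 7 (Val): best is GTG at 33.2.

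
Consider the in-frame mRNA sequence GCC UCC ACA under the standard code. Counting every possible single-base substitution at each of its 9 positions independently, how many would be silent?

Codon 1 (GCC, Ala): 3 synonymous substitutions.
Codon 2 (UCC, Ser): 3 synonymous substitutions.
Codon 3 (ACA, Thr): 3 synonymous substitutions.
Total: 3 + 3 + 3 = 9.

9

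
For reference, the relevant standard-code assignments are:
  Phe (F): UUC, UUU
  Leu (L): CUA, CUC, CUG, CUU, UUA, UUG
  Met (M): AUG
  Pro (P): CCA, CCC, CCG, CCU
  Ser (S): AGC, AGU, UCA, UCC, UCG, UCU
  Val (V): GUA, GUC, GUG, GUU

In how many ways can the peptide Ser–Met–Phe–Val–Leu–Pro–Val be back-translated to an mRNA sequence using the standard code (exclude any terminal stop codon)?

Ser: 6 codons.
Met: 1 codon.
Phe: 2 codons.
Val: 4 codons.
Leu: 6 codons.
Pro: 4 codons.
Val: 4 codons.
6 × 1 × 2 × 4 × 6 × 4 × 4 = 4608.

4608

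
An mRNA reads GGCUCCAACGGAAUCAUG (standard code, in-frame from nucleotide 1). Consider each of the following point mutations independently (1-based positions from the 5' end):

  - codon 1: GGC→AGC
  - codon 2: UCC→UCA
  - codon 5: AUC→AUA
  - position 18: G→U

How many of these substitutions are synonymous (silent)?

Codon 1: GGC (Gly) → AGC (Ser) — missense.
Codon 2: UCC (Ser) → UCA (Ser) — synonymous.
Codon 5: AUC (Ile) → AUA (Ile) — synonymous.
Codon 6: AUG (Met) → AUU (Ile) — missense.
Synonymous: 2 of 4.

2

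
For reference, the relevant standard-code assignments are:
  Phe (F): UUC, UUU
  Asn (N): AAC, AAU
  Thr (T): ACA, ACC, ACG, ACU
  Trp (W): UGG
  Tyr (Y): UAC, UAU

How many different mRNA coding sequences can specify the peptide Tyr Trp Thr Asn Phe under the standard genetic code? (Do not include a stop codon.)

32

Tyr: 2 codons.
Trp: 1 codon.
Thr: 4 codons.
Asn: 2 codons.
Phe: 2 codons.
2 × 1 × 4 × 2 × 2 = 32.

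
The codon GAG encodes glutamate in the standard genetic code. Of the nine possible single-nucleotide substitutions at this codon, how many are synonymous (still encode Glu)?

1

Position 1: none → 0 synonymous.
Position 2: none → 0 synonymous.
Position 3: GAA → 1 synonymous.
Total: 0 + 0 + 1 = 1.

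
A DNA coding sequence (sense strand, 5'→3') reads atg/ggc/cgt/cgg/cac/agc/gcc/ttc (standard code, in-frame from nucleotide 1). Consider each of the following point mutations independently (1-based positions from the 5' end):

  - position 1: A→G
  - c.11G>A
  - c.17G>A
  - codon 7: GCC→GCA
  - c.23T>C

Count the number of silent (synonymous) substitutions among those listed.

Codon 1: ATG (Met) → GTG (Val) — missense.
Codon 4: CGG (Arg) → CAG (Gln) — missense.
Codon 6: AGC (Ser) → AAC (Asn) — missense.
Codon 7: GCC (Ala) → GCA (Ala) — synonymous.
Codon 8: TTC (Phe) → TCC (Ser) — missense.
Synonymous: 1 of 5.

1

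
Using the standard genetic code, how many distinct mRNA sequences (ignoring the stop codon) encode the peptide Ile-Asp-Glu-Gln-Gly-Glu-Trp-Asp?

Ile: 3 codons.
Asp: 2 codons.
Glu: 2 codons.
Gln: 2 codons.
Gly: 4 codons.
Glu: 2 codons.
Trp: 1 codon.
Asp: 2 codons.
3 × 2 × 2 × 2 × 4 × 2 × 1 × 2 = 384.

384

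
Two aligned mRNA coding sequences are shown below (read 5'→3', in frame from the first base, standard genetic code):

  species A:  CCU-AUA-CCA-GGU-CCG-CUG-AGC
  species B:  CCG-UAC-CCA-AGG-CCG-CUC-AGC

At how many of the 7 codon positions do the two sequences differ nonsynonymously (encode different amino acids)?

Codon 1: CCU Pro / CCG Pro — synonymous.
Codon 2: AUA Ile / UAC Tyr — nonsynonymous.
Codon 3: CCA Pro / CCA Pro — identical.
Codon 4: GGU Gly / AGG Arg — nonsynonymous.
Codon 5: CCG Pro / CCG Pro — identical.
Codon 6: CUG Leu / CUC Leu — synonymous.
Codon 7: AGC Ser / AGC Ser — identical.
Nonsynonymous differences: 2.

2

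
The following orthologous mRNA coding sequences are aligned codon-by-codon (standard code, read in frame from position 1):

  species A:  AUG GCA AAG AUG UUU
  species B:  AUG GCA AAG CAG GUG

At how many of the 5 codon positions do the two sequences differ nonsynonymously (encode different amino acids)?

2

Codon 1: AUG Met / AUG Met — identical.
Codon 2: GCA Ala / GCA Ala — identical.
Codon 3: AAG Lys / AAG Lys — identical.
Codon 4: AUG Met / CAG Gln — nonsynonymous.
Codon 5: UUU Phe / GUG Val — nonsynonymous.
Nonsynonymous differences: 2.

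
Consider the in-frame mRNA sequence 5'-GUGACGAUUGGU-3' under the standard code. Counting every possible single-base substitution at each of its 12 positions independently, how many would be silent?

11

Codon 1 (GUG, Val): 3 synonymous substitutions.
Codon 2 (ACG, Thr): 3 synonymous substitutions.
Codon 3 (AUU, Ile): 2 synonymous substitutions.
Codon 4 (GGU, Gly): 3 synonymous substitutions.
Total: 3 + 3 + 2 + 3 = 11.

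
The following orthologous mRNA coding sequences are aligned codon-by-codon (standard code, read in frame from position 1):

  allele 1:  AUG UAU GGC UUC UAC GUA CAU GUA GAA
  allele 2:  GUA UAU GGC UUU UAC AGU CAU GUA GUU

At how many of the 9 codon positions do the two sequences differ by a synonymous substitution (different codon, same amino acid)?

Codon 1: AUG Met / GUA Val — nonsynonymous.
Codon 2: UAU Tyr / UAU Tyr — identical.
Codon 3: GGC Gly / GGC Gly — identical.
Codon 4: UUC Phe / UUU Phe — synonymous.
Codon 5: UAC Tyr / UAC Tyr — identical.
Codon 6: GUA Val / AGU Ser — nonsynonymous.
Codon 7: CAU His / CAU His — identical.
Codon 8: GUA Val / GUA Val — identical.
Codon 9: GAA Glu / GUU Val — nonsynonymous.
Synonymous differences: 1.

1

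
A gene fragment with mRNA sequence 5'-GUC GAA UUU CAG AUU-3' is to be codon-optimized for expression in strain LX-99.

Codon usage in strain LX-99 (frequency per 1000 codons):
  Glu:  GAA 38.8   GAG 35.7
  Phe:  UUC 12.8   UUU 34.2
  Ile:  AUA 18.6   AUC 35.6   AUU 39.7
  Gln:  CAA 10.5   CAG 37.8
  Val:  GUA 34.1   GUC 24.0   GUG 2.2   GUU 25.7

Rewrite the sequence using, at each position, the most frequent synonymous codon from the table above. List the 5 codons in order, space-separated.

Codon 1 (Val): best is GUA at 34.1.
Codon 2 (Glu): best is GAA at 38.8.
Codon 3 (Phe): best is UUU at 34.2.
Codon 4 (Gln): best is CAG at 37.8.
Codon 5 (Ile): best is AUU at 39.7.

GUA GAA UUU CAG AUU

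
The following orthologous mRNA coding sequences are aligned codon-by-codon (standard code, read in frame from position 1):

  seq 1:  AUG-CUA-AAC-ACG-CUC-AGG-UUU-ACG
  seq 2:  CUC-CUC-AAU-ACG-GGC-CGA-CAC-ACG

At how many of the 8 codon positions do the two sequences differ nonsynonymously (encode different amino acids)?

Codon 1: AUG Met / CUC Leu — nonsynonymous.
Codon 2: CUA Leu / CUC Leu — synonymous.
Codon 3: AAC Asn / AAU Asn — synonymous.
Codon 4: ACG Thr / ACG Thr — identical.
Codon 5: CUC Leu / GGC Gly — nonsynonymous.
Codon 6: AGG Arg / CGA Arg — synonymous.
Codon 7: UUU Phe / CAC His — nonsynonymous.
Codon 8: ACG Thr / ACG Thr — identical.
Nonsynonymous differences: 3.

3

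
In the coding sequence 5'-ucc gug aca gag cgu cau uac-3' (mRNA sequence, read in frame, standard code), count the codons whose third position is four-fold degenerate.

4

Codon 1 UCC (Ser): third position 4-fold.
Codon 2 GUG (Val): third position 4-fold.
Codon 3 ACA (Thr): third position 4-fold.
Codon 4 GAG (Glu): third position 2-fold.
Codon 5 CGU (Arg): third position 4-fold.
Codon 6 CAU (His): third position 2-fold.
Codon 7 UAC (Tyr): third position 2-fold.
Four-fold degenerate third positions: 4.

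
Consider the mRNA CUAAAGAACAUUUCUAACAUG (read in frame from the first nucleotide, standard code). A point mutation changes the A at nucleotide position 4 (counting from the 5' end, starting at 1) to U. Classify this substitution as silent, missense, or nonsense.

Position 4 falls in codon 2: AAG → Lys.
After the substitution the codon is UAG → Stop.
The new codon is a stop codon, so this is a nonsense mutation.

nonsense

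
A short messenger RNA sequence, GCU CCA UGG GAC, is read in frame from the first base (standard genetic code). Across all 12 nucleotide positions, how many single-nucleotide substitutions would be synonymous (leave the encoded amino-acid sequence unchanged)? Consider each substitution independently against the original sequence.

Codon 1 (GCU, Ala): 3 synonymous substitutions.
Codon 2 (CCA, Pro): 3 synonymous substitutions.
Codon 3 (UGG, Trp): 0 synonymous substitutions.
Codon 4 (GAC, Asp): 1 synonymous substitution.
Total: 3 + 3 + 0 + 1 = 7.

7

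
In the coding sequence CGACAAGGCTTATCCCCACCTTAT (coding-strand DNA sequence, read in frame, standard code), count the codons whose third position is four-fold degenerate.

Codon 1 CGA (Arg): third position 4-fold.
Codon 2 CAA (Gln): third position 2-fold.
Codon 3 GGC (Gly): third position 4-fold.
Codon 4 TTA (Leu): third position 2-fold.
Codon 5 TCC (Ser): third position 4-fold.
Codon 6 CCA (Pro): third position 4-fold.
Codon 7 CCT (Pro): third position 4-fold.
Codon 8 TAT (Tyr): third position 2-fold.
Four-fold degenerate third positions: 5.

5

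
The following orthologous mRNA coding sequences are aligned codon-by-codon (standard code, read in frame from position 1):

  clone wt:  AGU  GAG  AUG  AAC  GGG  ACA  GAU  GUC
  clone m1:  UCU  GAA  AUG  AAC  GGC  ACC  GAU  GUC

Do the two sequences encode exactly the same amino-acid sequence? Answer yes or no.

yes

Codon 1: AGU Ser / UCU Ser — synonymous.
Codon 2: GAG Glu / GAA Glu — synonymous.
Codon 3: AUG Met / AUG Met — identical.
Codon 4: AAC Asn / AAC Asn — identical.
Codon 5: GGG Gly / GGC Gly — synonymous.
Codon 6: ACA Thr / ACC Thr — synonymous.
Codon 7: GAU Asp / GAU Asp — identical.
Codon 8: GUC Val / GUC Val — identical.
Nonsynonymous differences: 0 → same protein.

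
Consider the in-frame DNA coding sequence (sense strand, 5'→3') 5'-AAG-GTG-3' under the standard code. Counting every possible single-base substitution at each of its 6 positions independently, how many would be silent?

Codon 1 (AAG, Lys): 1 synonymous substitution.
Codon 2 (GTG, Val): 3 synonymous substitutions.
Total: 1 + 3 = 4.

4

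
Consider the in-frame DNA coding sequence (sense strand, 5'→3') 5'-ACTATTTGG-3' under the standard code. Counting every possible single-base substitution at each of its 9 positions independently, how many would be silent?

5

Codon 1 (ACT, Thr): 3 synonymous substitutions.
Codon 2 (ATT, Ile): 2 synonymous substitutions.
Codon 3 (TGG, Trp): 0 synonymous substitutions.
Total: 3 + 2 + 0 = 5.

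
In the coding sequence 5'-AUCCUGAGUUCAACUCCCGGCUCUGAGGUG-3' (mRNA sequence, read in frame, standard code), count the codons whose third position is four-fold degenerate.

Codon 1 AUC (Ile): third position 3-fold.
Codon 2 CUG (Leu): third position 4-fold.
Codon 3 AGU (Ser): third position 2-fold.
Codon 4 UCA (Ser): third position 4-fold.
Codon 5 ACU (Thr): third position 4-fold.
Codon 6 CCC (Pro): third position 4-fold.
Codon 7 GGC (Gly): third position 4-fold.
Codon 8 UCU (Ser): third position 4-fold.
Codon 9 GAG (Glu): third position 2-fold.
Codon 10 GUG (Val): third position 4-fold.
Four-fold degenerate third positions: 7.

7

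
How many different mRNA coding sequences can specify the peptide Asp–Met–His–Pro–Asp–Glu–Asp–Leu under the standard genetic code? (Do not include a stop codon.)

Asp: 2 codons.
Met: 1 codon.
His: 2 codons.
Pro: 4 codons.
Asp: 2 codons.
Glu: 2 codons.
Asp: 2 codons.
Leu: 6 codons.
2 × 1 × 2 × 4 × 2 × 2 × 2 × 6 = 768.

768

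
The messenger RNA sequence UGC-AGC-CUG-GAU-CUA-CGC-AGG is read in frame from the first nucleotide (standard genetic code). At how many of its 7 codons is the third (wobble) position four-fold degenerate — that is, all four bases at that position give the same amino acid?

3

Codon 1 UGC (Cys): third position 2-fold.
Codon 2 AGC (Ser): third position 2-fold.
Codon 3 CUG (Leu): third position 4-fold.
Codon 4 GAU (Asp): third position 2-fold.
Codon 5 CUA (Leu): third position 4-fold.
Codon 6 CGC (Arg): third position 4-fold.
Codon 7 AGG (Arg): third position 2-fold.
Four-fold degenerate third positions: 3.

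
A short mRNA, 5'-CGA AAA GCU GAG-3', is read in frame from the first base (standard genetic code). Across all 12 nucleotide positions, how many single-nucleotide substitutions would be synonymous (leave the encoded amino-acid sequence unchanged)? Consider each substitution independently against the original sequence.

Codon 1 (CGA, Arg): 4 synonymous substitutions.
Codon 2 (AAA, Lys): 1 synonymous substitution.
Codon 3 (GCU, Ala): 3 synonymous substitutions.
Codon 4 (GAG, Glu): 1 synonymous substitution.
Total: 4 + 1 + 3 + 1 = 9.

9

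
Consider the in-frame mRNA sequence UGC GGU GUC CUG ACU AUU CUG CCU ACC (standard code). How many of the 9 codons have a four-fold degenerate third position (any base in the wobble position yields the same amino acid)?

Codon 1 UGC (Cys): third position 2-fold.
Codon 2 GGU (Gly): third position 4-fold.
Codon 3 GUC (Val): third position 4-fold.
Codon 4 CUG (Leu): third position 4-fold.
Codon 5 ACU (Thr): third position 4-fold.
Codon 6 AUU (Ile): third position 3-fold.
Codon 7 CUG (Leu): third position 4-fold.
Codon 8 CCU (Pro): third position 4-fold.
Codon 9 ACC (Thr): third position 4-fold.
Four-fold degenerate third positions: 7.

7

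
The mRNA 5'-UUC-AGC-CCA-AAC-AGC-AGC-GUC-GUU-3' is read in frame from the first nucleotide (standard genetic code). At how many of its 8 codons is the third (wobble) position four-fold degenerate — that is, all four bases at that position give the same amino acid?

Codon 1 UUC (Phe): third position 2-fold.
Codon 2 AGC (Ser): third position 2-fold.
Codon 3 CCA (Pro): third position 4-fold.
Codon 4 AAC (Asn): third position 2-fold.
Codon 5 AGC (Ser): third position 2-fold.
Codon 6 AGC (Ser): third position 2-fold.
Codon 7 GUC (Val): third position 4-fold.
Codon 8 GUU (Val): third position 4-fold.
Four-fold degenerate third positions: 3.

3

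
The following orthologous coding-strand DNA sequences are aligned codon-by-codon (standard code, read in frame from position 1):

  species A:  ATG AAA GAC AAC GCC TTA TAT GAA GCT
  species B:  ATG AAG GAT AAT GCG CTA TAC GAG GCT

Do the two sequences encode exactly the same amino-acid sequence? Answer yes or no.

yes

Codon 1: ATG Met / ATG Met — identical.
Codon 2: AAA Lys / AAG Lys — synonymous.
Codon 3: GAC Asp / GAT Asp — synonymous.
Codon 4: AAC Asn / AAT Asn — synonymous.
Codon 5: GCC Ala / GCG Ala — synonymous.
Codon 6: TTA Leu / CTA Leu — synonymous.
Codon 7: TAT Tyr / TAC Tyr — synonymous.
Codon 8: GAA Glu / GAG Glu — synonymous.
Codon 9: GCT Ala / GCT Ala — identical.
Nonsynonymous differences: 0 → same protein.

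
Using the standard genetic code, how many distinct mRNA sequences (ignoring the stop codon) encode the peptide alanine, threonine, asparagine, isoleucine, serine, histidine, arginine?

6912

Ala: 4 codons.
Thr: 4 codons.
Asn: 2 codons.
Ile: 3 codons.
Ser: 6 codons.
His: 2 codons.
Arg: 6 codons.
4 × 4 × 2 × 3 × 6 × 2 × 6 = 6912.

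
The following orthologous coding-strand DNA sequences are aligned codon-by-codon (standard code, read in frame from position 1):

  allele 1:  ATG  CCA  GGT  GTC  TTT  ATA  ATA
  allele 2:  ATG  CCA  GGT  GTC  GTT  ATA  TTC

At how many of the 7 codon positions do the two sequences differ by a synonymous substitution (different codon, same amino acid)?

Codon 1: ATG Met / ATG Met — identical.
Codon 2: CCA Pro / CCA Pro — identical.
Codon 3: GGT Gly / GGT Gly — identical.
Codon 4: GTC Val / GTC Val — identical.
Codon 5: TTT Phe / GTT Val — nonsynonymous.
Codon 6: ATA Ile / ATA Ile — identical.
Codon 7: ATA Ile / TTC Phe — nonsynonymous.
Synonymous differences: 0.

0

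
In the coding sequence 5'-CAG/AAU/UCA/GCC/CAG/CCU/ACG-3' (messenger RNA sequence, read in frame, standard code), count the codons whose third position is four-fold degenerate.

4

Codon 1 CAG (Gln): third position 2-fold.
Codon 2 AAU (Asn): third position 2-fold.
Codon 3 UCA (Ser): third position 4-fold.
Codon 4 GCC (Ala): third position 4-fold.
Codon 5 CAG (Gln): third position 2-fold.
Codon 6 CCU (Pro): third position 4-fold.
Codon 7 ACG (Thr): third position 4-fold.
Four-fold degenerate third positions: 4.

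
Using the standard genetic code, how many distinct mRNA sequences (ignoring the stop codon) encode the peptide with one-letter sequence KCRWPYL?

Lys: 2 codons.
Cys: 2 codons.
Arg: 6 codons.
Trp: 1 codon.
Pro: 4 codons.
Tyr: 2 codons.
Leu: 6 codons.
2 × 2 × 6 × 1 × 4 × 2 × 6 = 1152.

1152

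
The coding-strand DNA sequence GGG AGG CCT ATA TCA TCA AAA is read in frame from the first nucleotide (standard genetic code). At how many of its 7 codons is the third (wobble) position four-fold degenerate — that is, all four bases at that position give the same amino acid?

Codon 1 GGG (Gly): third position 4-fold.
Codon 2 AGG (Arg): third position 2-fold.
Codon 3 CCT (Pro): third position 4-fold.
Codon 4 ATA (Ile): third position 3-fold.
Codon 5 TCA (Ser): third position 4-fold.
Codon 6 TCA (Ser): third position 4-fold.
Codon 7 AAA (Lys): third position 2-fold.
Four-fold degenerate third positions: 4.

4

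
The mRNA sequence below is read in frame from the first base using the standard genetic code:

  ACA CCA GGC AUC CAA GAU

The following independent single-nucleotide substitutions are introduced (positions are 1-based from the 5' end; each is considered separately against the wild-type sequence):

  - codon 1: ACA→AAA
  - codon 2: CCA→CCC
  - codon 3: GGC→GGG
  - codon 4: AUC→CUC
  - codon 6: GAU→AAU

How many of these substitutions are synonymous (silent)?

Codon 1: ACA (Thr) → AAA (Lys) — missense.
Codon 2: CCA (Pro) → CCC (Pro) — synonymous.
Codon 3: GGC (Gly) → GGG (Gly) — synonymous.
Codon 4: AUC (Ile) → CUC (Leu) — missense.
Codon 6: GAU (Asp) → AAU (Asn) — missense.
Synonymous: 2 of 5.

2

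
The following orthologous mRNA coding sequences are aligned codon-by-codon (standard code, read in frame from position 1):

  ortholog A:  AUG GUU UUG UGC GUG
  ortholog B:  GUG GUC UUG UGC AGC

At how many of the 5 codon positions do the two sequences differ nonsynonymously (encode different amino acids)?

Codon 1: AUG Met / GUG Val — nonsynonymous.
Codon 2: GUU Val / GUC Val — synonymous.
Codon 3: UUG Leu / UUG Leu — identical.
Codon 4: UGC Cys / UGC Cys — identical.
Codon 5: GUG Val / AGC Ser — nonsynonymous.
Nonsynonymous differences: 2.

2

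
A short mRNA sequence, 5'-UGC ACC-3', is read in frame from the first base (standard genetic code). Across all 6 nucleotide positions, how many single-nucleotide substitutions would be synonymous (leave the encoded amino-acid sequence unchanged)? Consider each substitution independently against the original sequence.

4

Codon 1 (UGC, Cys): 1 synonymous substitution.
Codon 2 (ACC, Thr): 3 synonymous substitutions.
Total: 1 + 3 = 4.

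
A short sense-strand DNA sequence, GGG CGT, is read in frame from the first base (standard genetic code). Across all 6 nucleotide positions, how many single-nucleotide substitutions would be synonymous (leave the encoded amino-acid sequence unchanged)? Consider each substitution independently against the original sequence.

Codon 1 (GGG, Gly): 3 synonymous substitutions.
Codon 2 (CGT, Arg): 3 synonymous substitutions.
Total: 3 + 3 = 6.

6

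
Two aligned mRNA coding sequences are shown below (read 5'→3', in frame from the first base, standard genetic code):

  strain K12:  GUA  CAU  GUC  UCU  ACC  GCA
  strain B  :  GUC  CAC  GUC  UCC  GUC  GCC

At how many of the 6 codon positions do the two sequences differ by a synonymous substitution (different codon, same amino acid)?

Codon 1: GUA Val / GUC Val — synonymous.
Codon 2: CAU His / CAC His — synonymous.
Codon 3: GUC Val / GUC Val — identical.
Codon 4: UCU Ser / UCC Ser — synonymous.
Codon 5: ACC Thr / GUC Val — nonsynonymous.
Codon 6: GCA Ala / GCC Ala — synonymous.
Synonymous differences: 4.

4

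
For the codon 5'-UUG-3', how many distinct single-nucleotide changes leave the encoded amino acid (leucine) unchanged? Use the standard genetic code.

2

Position 1: CUG → 1 synonymous.
Position 2: none → 0 synonymous.
Position 3: UUA → 1 synonymous.
Total: 1 + 0 + 1 = 2.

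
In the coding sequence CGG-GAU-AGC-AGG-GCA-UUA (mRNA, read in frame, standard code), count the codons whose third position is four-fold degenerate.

Codon 1 CGG (Arg): third position 4-fold.
Codon 2 GAU (Asp): third position 2-fold.
Codon 3 AGC (Ser): third position 2-fold.
Codon 4 AGG (Arg): third position 2-fold.
Codon 5 GCA (Ala): third position 4-fold.
Codon 6 UUA (Leu): third position 2-fold.
Four-fold degenerate third positions: 2.

2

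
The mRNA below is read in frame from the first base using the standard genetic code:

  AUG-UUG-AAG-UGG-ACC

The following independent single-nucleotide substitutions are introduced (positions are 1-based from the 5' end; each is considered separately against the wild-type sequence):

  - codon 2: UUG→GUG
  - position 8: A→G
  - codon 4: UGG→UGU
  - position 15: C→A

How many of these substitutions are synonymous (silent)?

1

Codon 2: UUG (Leu) → GUG (Val) — missense.
Codon 3: AAG (Lys) → AGG (Arg) — missense.
Codon 4: UGG (Trp) → UGU (Cys) — missense.
Codon 5: ACC (Thr) → ACA (Thr) — synonymous.
Synonymous: 1 of 4.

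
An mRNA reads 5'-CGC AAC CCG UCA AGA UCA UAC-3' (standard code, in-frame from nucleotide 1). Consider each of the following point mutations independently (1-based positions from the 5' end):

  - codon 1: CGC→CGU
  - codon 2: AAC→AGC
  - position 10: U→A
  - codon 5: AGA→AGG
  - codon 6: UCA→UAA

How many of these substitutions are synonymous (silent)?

Codon 1: CGC (Arg) → CGU (Arg) — synonymous.
Codon 2: AAC (Asn) → AGC (Ser) — missense.
Codon 4: UCA (Ser) → ACA (Thr) — missense.
Codon 5: AGA (Arg) → AGG (Arg) — synonymous.
Codon 6: UCA (Ser) → UAA (Stop) — nonsense.
Synonymous: 2 of 5.

2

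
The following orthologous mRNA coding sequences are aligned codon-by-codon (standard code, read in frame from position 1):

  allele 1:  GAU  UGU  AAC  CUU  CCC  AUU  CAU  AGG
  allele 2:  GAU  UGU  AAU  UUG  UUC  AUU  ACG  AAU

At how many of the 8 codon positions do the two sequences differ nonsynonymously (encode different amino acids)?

3

Codon 1: GAU Asp / GAU Asp — identical.
Codon 2: UGU Cys / UGU Cys — identical.
Codon 3: AAC Asn / AAU Asn — synonymous.
Codon 4: CUU Leu / UUG Leu — synonymous.
Codon 5: CCC Pro / UUC Phe — nonsynonymous.
Codon 6: AUU Ile / AUU Ile — identical.
Codon 7: CAU His / ACG Thr — nonsynonymous.
Codon 8: AGG Arg / AAU Asn — nonsynonymous.
Nonsynonymous differences: 3.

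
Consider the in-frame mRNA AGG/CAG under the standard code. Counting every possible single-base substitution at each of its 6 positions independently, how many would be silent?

Codon 1 (AGG, Arg): 2 synonymous substitutions.
Codon 2 (CAG, Gln): 1 synonymous substitution.
Total: 2 + 1 = 3.

3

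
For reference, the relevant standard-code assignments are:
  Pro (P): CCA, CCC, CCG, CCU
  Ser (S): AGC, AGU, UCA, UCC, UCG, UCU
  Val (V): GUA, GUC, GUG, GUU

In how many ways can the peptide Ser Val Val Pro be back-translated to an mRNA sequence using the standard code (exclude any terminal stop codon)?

384

Ser: 6 codons.
Val: 4 codons.
Val: 4 codons.
Pro: 4 codons.
6 × 4 × 4 × 4 = 384.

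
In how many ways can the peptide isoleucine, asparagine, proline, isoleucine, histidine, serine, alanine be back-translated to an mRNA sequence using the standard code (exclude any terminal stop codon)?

Ile: 3 codons.
Asn: 2 codons.
Pro: 4 codons.
Ile: 3 codons.
His: 2 codons.
Ser: 6 codons.
Ala: 4 codons.
3 × 2 × 4 × 3 × 2 × 6 × 4 = 3456.

3456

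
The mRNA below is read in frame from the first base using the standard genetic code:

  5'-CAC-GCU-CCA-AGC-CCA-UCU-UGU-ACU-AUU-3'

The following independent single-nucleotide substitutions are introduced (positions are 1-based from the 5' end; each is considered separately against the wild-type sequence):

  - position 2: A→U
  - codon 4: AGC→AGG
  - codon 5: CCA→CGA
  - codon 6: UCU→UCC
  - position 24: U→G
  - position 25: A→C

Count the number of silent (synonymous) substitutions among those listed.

2

Codon 1: CAC (His) → CUC (Leu) — missense.
Codon 4: AGC (Ser) → AGG (Arg) — missense.
Codon 5: CCA (Pro) → CGA (Arg) — missense.
Codon 6: UCU (Ser) → UCC (Ser) — synonymous.
Codon 8: ACU (Thr) → ACG (Thr) — synonymous.
Codon 9: AUU (Ile) → CUU (Leu) — missense.
Synonymous: 2 of 6.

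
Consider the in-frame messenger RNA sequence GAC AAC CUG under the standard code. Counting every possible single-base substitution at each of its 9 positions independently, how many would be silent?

6

Codon 1 (GAC, Asp): 1 synonymous substitution.
Codon 2 (AAC, Asn): 1 synonymous substitution.
Codon 3 (CUG, Leu): 4 synonymous substitutions.
Total: 1 + 1 + 4 = 6.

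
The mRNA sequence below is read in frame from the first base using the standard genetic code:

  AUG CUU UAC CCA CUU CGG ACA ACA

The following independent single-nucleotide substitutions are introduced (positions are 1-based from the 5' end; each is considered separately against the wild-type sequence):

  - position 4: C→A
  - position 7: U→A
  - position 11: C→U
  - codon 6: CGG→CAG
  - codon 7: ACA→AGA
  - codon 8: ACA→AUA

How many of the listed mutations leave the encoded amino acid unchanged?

0

Codon 2: CUU (Leu) → AUU (Ile) — missense.
Codon 3: UAC (Tyr) → AAC (Asn) — missense.
Codon 4: CCA (Pro) → CUA (Leu) — missense.
Codon 6: CGG (Arg) → CAG (Gln) — missense.
Codon 7: ACA (Thr) → AGA (Arg) — missense.
Codon 8: ACA (Thr) → AUA (Ile) — missense.
Synonymous: 0 of 6.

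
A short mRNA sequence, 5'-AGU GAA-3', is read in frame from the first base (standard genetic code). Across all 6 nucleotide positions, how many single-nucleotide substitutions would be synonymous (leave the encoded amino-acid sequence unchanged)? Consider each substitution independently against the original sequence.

Codon 1 (AGU, Ser): 1 synonymous substitution.
Codon 2 (GAA, Glu): 1 synonymous substitution.
Total: 1 + 1 = 2.

2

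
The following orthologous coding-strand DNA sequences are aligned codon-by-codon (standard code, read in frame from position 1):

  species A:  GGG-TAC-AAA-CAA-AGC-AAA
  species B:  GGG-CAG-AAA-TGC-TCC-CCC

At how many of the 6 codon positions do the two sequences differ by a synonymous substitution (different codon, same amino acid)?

Codon 1: GGG Gly / GGG Gly — identical.
Codon 2: TAC Tyr / CAG Gln — nonsynonymous.
Codon 3: AAA Lys / AAA Lys — identical.
Codon 4: CAA Gln / TGC Cys — nonsynonymous.
Codon 5: AGC Ser / TCC Ser — synonymous.
Codon 6: AAA Lys / CCC Pro — nonsynonymous.
Synonymous differences: 1.

1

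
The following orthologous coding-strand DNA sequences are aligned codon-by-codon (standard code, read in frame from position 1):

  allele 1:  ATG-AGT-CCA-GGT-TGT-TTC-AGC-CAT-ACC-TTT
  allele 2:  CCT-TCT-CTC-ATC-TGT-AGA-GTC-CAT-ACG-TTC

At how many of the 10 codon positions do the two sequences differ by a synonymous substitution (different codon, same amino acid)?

3

Codon 1: ATG Met / CCT Pro — nonsynonymous.
Codon 2: AGT Ser / TCT Ser — synonymous.
Codon 3: CCA Pro / CTC Leu — nonsynonymous.
Codon 4: GGT Gly / ATC Ile — nonsynonymous.
Codon 5: TGT Cys / TGT Cys — identical.
Codon 6: TTC Phe / AGA Arg — nonsynonymous.
Codon 7: AGC Ser / GTC Val — nonsynonymous.
Codon 8: CAT His / CAT His — identical.
Codon 9: ACC Thr / ACG Thr — synonymous.
Codon 10: TTT Phe / TTC Phe — synonymous.
Synonymous differences: 3.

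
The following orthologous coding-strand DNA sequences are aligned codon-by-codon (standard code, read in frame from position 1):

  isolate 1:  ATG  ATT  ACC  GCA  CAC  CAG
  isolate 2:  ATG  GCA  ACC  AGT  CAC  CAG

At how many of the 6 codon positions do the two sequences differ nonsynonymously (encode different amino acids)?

Codon 1: ATG Met / ATG Met — identical.
Codon 2: ATT Ile / GCA Ala — nonsynonymous.
Codon 3: ACC Thr / ACC Thr — identical.
Codon 4: GCA Ala / AGT Ser — nonsynonymous.
Codon 5: CAC His / CAC His — identical.
Codon 6: CAG Gln / CAG Gln — identical.
Nonsynonymous differences: 2.

2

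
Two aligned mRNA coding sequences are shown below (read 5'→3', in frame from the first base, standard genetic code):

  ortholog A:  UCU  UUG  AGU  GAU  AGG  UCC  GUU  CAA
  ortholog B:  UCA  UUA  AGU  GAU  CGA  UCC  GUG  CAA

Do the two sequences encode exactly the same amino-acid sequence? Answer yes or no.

yes

Codon 1: UCU Ser / UCA Ser — synonymous.
Codon 2: UUG Leu / UUA Leu — synonymous.
Codon 3: AGU Ser / AGU Ser — identical.
Codon 4: GAU Asp / GAU Asp — identical.
Codon 5: AGG Arg / CGA Arg — synonymous.
Codon 6: UCC Ser / UCC Ser — identical.
Codon 7: GUU Val / GUG Val — synonymous.
Codon 8: CAA Gln / CAA Gln — identical.
Nonsynonymous differences: 0 → same protein.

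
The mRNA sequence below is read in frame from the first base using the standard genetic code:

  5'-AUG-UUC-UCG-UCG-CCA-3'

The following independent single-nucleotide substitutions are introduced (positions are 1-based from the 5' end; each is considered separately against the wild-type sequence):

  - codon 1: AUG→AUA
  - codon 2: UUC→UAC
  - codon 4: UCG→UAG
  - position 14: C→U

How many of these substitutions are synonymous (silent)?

Codon 1: AUG (Met) → AUA (Ile) — missense.
Codon 2: UUC (Phe) → UAC (Tyr) — missense.
Codon 4: UCG (Ser) → UAG (Stop) — nonsense.
Codon 5: CCA (Pro) → CUA (Leu) — missense.
Synonymous: 0 of 4.

0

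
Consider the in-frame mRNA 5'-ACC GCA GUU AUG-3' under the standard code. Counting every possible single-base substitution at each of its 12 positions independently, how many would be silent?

9

Codon 1 (ACC, Thr): 3 synonymous substitutions.
Codon 2 (GCA, Ala): 3 synonymous substitutions.
Codon 3 (GUU, Val): 3 synonymous substitutions.
Codon 4 (AUG, Met): 0 synonymous substitutions.
Total: 3 + 3 + 3 + 0 = 9.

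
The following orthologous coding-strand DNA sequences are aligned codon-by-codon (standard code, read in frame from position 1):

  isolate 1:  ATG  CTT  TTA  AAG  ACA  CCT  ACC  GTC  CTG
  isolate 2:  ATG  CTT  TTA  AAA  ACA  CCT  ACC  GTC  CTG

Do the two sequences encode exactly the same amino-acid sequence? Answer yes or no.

yes

Codon 1: ATG Met / ATG Met — identical.
Codon 2: CTT Leu / CTT Leu — identical.
Codon 3: TTA Leu / TTA Leu — identical.
Codon 4: AAG Lys / AAA Lys — synonymous.
Codon 5: ACA Thr / ACA Thr — identical.
Codon 6: CCT Pro / CCT Pro — identical.
Codon 7: ACC Thr / ACC Thr — identical.
Codon 8: GTC Val / GTC Val — identical.
Codon 9: CTG Leu / CTG Leu — identical.
Nonsynonymous differences: 0 → same protein.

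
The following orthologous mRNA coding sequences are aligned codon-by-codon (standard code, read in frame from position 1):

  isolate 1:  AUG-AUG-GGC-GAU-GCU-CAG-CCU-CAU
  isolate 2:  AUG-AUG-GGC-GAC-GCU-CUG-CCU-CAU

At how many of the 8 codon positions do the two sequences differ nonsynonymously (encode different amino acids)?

Codon 1: AUG Met / AUG Met — identical.
Codon 2: AUG Met / AUG Met — identical.
Codon 3: GGC Gly / GGC Gly — identical.
Codon 4: GAU Asp / GAC Asp — synonymous.
Codon 5: GCU Ala / GCU Ala — identical.
Codon 6: CAG Gln / CUG Leu — nonsynonymous.
Codon 7: CCU Pro / CCU Pro — identical.
Codon 8: CAU His / CAU His — identical.
Nonsynonymous differences: 1.

1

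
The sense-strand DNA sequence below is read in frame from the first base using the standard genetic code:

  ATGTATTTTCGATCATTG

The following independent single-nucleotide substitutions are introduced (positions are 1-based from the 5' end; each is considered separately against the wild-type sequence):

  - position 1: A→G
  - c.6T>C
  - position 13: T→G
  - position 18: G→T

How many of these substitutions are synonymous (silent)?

1

Codon 1: ATG (Met) → GTG (Val) — missense.
Codon 2: TAT (Tyr) → TAC (Tyr) — synonymous.
Codon 5: TCA (Ser) → GCA (Ala) — missense.
Codon 6: TTG (Leu) → TTT (Phe) — missense.
Synonymous: 1 of 4.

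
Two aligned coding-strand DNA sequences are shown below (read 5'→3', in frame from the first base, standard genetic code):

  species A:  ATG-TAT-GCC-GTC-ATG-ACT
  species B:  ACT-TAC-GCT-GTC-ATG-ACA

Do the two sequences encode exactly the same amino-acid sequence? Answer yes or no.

no

Codon 1: ATG Met / ACT Thr — nonsynonymous.
Codon 2: TAT Tyr / TAC Tyr — synonymous.
Codon 3: GCC Ala / GCT Ala — synonymous.
Codon 4: GTC Val / GTC Val — identical.
Codon 5: ATG Met / ATG Met — identical.
Codon 6: ACT Thr / ACA Thr — synonymous.
Nonsynonymous differences: 1 → different protein.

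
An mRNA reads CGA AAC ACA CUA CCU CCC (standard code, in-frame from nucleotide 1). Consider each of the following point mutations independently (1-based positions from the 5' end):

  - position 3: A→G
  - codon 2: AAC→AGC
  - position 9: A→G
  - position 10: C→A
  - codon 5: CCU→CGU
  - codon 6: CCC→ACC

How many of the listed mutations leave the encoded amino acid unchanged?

Codon 1: CGA (Arg) → CGG (Arg) — synonymous.
Codon 2: AAC (Asn) → AGC (Ser) — missense.
Codon 3: ACA (Thr) → ACG (Thr) — synonymous.
Codon 4: CUA (Leu) → AUA (Ile) — missense.
Codon 5: CCU (Pro) → CGU (Arg) — missense.
Codon 6: CCC (Pro) → ACC (Thr) — missense.
Synonymous: 2 of 6.

2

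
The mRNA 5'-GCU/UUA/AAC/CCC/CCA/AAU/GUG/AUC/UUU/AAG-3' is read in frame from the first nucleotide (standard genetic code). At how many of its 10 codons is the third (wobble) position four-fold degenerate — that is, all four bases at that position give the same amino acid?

Codon 1 GCU (Ala): third position 4-fold.
Codon 2 UUA (Leu): third position 2-fold.
Codon 3 AAC (Asn): third position 2-fold.
Codon 4 CCC (Pro): third position 4-fold.
Codon 5 CCA (Pro): third position 4-fold.
Codon 6 AAU (Asn): third position 2-fold.
Codon 7 GUG (Val): third position 4-fold.
Codon 8 AUC (Ile): third position 3-fold.
Codon 9 UUU (Phe): third position 2-fold.
Codon 10 AAG (Lys): third position 2-fold.
Four-fold degenerate third positions: 4.

4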